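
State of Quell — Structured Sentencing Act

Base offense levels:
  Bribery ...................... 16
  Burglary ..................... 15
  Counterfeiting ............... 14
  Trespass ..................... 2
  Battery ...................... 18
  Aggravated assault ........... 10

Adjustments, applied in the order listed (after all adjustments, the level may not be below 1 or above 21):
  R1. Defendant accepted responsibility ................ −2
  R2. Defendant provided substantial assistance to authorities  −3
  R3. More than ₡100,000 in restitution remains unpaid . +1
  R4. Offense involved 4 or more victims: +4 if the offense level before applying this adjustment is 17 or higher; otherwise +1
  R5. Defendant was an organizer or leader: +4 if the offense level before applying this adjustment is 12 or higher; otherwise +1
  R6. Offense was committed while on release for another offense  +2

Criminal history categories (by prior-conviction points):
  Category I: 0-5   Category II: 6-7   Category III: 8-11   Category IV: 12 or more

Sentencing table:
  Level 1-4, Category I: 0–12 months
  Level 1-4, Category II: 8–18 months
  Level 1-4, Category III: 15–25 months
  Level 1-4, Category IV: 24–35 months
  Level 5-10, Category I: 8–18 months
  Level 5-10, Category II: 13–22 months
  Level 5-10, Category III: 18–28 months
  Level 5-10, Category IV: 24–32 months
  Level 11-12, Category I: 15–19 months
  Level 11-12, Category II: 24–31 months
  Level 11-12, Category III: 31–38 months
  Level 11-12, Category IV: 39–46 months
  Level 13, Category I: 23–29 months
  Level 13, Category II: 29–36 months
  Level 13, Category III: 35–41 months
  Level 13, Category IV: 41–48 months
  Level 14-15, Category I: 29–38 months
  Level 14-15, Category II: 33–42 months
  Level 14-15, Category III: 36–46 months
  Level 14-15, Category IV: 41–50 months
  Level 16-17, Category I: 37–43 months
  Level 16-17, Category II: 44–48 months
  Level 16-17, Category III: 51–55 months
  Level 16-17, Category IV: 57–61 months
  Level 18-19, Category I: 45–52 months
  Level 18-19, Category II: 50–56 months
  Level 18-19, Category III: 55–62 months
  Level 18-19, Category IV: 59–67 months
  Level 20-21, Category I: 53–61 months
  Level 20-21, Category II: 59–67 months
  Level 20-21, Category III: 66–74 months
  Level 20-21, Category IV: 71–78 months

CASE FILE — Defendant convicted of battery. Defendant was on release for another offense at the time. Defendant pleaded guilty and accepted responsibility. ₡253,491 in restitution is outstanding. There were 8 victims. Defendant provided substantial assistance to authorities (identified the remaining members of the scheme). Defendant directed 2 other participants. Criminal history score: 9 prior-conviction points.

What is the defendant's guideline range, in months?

Base offense level for battery: 18.
R1 applies: 18 − 2 = 16.
R2 applies: 16 − 3 = 13.
R3 applies: 13 + 1 = 14.
R4 applies (level before this adjustment is 14 < 17, so +1): 14 + 1 = 15.
R5 applies (level before this adjustment is 15 ≥ 12, so +4): 15 + 4 = 19.
R6 applies: 19 + 2 = 21.
Final offense level: 21.
Criminal history: 9 prior points → Category III (8-11).
Level 21 falls in the 20-21 band.
Grid: Level 20-21 × Category III = 66-74 months.

66-74 months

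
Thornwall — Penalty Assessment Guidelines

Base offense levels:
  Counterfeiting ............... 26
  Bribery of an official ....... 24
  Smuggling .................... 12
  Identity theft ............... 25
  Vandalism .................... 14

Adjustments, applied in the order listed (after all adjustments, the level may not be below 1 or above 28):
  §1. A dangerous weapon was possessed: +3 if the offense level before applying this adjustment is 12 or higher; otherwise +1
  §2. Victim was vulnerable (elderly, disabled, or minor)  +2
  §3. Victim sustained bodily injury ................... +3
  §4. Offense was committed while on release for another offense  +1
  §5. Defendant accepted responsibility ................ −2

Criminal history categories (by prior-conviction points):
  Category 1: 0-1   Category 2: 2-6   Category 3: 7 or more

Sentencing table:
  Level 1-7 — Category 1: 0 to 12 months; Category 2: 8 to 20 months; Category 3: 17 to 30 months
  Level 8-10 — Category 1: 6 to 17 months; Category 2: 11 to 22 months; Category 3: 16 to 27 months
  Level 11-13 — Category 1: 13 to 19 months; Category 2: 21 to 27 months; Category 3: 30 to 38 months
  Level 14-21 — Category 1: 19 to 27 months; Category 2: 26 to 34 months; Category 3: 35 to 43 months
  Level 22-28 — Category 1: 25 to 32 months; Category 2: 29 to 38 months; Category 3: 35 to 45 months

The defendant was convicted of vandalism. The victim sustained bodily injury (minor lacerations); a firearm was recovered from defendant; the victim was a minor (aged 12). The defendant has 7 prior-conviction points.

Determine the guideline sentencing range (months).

35-45 months

Base offense level for vandalism: 14.
§1 applies (level before this adjustment is 14 ≥ 12, so +3): 14 + 3 = 17.
§2 applies: 17 + 2 = 19.
§3 applies: 19 + 3 = 22.
Final offense level: 22.
Criminal history: 7 prior points → Category 3 (7+).
Level 22 falls in the 22-28 band.
Grid: Level 22-28 × Category 3 = 35-45 months.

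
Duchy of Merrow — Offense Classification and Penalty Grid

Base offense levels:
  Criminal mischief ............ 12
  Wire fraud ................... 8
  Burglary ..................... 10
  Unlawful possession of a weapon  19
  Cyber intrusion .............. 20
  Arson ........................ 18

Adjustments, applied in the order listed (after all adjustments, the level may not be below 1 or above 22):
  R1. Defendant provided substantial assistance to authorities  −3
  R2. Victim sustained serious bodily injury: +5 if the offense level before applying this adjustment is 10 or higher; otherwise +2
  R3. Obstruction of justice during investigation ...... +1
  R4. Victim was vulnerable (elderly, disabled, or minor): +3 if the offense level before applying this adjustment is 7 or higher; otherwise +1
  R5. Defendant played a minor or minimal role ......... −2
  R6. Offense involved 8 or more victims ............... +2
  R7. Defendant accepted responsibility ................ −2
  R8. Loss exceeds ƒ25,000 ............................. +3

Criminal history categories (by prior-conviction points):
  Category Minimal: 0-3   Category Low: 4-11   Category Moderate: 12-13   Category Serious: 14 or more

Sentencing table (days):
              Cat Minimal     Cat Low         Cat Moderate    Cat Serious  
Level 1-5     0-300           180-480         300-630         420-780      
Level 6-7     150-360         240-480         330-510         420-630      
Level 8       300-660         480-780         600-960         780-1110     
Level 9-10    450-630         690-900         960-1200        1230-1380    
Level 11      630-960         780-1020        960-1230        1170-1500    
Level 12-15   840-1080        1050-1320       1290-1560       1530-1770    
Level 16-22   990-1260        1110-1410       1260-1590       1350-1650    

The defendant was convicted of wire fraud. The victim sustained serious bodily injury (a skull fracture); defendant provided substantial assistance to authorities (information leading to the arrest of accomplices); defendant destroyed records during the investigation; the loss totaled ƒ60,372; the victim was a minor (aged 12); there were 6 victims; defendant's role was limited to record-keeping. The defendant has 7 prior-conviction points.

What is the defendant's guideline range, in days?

1050-1320 days

Base offense level for wire fraud: 8.
R1 applies: 8 − 3 = 5.
R2 applies (level before this adjustment is 5 < 10, so +2): 5 + 2 = 7.
R3 applies: 7 + 1 = 8.
R4 applies (level before this adjustment is 8 ≥ 7, so +3): 8 + 3 = 11.
R5 applies: 11 − 2 = 9.
R7 does not apply.
R8 applies: 9 + 3 = 12.
Final offense level: 12.
Criminal history: 7 prior points → Category Low (4-11).
Level 12 falls in the 12-15 band.
Grid: Level 12-15 × Category Low = 1050-1320 days.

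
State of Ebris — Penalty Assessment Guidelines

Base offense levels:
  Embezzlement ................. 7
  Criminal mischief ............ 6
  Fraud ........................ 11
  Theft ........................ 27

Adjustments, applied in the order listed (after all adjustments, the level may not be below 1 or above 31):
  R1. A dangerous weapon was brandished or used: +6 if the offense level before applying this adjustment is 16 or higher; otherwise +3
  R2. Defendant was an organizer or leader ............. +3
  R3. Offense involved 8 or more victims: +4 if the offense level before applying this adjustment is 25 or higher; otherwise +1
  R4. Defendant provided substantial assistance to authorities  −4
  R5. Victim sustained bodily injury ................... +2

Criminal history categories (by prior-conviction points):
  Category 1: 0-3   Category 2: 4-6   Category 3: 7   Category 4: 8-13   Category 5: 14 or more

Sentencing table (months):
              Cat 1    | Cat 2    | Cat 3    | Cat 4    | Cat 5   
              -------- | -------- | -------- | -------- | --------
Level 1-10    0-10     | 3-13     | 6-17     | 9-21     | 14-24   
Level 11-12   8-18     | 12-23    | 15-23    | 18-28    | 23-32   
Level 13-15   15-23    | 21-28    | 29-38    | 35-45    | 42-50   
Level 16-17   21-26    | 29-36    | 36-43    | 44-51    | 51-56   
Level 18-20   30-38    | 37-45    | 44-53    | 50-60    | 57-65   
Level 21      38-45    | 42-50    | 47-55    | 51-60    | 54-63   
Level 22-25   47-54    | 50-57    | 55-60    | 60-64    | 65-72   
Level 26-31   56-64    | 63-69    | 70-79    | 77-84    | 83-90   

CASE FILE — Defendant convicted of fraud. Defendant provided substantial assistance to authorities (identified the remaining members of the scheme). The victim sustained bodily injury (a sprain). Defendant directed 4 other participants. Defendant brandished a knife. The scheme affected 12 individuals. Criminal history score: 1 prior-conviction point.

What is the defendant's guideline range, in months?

21-26 months

Base offense level for fraud: 11.
R1 applies (level before this adjustment is 11 < 16, so +3): 11 + 3 = 14.
R2 applies: 14 + 3 = 17.
R3 applies (level before this adjustment is 17 < 25, so +1): 17 + 1 = 18.
R4 applies: 18 − 4 = 14.
R5 applies: 14 + 2 = 16.
Final offense level: 16.
Criminal history: 1 prior point → Category 1 (0-3).
Level 16 falls in the 16-17 band.
Grid: Level 16-17 × Category 1 = 21-26 months.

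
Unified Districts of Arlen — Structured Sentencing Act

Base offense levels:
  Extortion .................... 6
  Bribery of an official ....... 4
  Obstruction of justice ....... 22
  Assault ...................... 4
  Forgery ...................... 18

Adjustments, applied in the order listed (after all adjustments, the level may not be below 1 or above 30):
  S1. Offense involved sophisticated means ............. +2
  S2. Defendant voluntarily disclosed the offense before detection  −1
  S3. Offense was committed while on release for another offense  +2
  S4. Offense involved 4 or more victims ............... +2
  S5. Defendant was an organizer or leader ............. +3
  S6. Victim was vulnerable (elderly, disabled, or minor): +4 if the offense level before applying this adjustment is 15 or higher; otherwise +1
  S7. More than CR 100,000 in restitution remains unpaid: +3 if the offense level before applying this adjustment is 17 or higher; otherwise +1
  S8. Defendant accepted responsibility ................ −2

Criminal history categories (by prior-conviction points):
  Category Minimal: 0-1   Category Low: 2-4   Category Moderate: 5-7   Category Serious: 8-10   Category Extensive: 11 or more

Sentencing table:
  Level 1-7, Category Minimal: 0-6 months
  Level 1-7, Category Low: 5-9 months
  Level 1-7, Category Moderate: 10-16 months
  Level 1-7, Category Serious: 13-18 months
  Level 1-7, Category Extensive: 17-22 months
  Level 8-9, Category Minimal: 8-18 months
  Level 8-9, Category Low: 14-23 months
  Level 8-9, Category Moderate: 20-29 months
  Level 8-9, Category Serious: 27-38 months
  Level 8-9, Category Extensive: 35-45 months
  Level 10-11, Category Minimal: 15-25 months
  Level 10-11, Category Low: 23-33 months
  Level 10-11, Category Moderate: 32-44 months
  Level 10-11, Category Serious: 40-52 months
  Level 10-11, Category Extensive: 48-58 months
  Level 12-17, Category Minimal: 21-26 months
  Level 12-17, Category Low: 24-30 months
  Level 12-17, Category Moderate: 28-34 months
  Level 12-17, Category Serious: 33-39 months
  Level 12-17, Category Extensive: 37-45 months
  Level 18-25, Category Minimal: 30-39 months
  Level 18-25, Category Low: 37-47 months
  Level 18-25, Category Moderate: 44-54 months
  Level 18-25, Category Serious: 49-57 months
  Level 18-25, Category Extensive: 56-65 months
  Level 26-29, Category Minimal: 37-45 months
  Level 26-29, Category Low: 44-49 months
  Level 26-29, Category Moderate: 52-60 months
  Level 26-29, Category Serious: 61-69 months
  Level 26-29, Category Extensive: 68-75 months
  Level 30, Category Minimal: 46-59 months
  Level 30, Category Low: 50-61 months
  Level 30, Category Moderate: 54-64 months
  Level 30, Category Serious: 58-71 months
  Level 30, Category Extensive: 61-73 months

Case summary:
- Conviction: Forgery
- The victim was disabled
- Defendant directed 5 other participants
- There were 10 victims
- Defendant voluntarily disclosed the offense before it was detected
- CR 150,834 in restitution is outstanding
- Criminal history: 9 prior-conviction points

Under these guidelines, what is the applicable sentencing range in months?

61-69 months

Base offense level for forgery: 18.
S1 does not apply.
S2 applies: 18 − 1 = 17.
S3 does not apply.
S4 applies: 17 + 2 = 19.
S5 applies: 19 + 3 = 22.
S6 applies (level before this adjustment is 22 ≥ 15, so +4): 22 + 4 = 26.
S7 applies (level before this adjustment is 26 ≥ 17, so +3): 26 + 3 = 29.
S8 does not apply.
Final offense level: 29.
Criminal history: 9 prior points → Category Serious (8-10).
Level 29 falls in the 26-29 band.
Grid: Level 26-29 × Category Serious = 61-69 months.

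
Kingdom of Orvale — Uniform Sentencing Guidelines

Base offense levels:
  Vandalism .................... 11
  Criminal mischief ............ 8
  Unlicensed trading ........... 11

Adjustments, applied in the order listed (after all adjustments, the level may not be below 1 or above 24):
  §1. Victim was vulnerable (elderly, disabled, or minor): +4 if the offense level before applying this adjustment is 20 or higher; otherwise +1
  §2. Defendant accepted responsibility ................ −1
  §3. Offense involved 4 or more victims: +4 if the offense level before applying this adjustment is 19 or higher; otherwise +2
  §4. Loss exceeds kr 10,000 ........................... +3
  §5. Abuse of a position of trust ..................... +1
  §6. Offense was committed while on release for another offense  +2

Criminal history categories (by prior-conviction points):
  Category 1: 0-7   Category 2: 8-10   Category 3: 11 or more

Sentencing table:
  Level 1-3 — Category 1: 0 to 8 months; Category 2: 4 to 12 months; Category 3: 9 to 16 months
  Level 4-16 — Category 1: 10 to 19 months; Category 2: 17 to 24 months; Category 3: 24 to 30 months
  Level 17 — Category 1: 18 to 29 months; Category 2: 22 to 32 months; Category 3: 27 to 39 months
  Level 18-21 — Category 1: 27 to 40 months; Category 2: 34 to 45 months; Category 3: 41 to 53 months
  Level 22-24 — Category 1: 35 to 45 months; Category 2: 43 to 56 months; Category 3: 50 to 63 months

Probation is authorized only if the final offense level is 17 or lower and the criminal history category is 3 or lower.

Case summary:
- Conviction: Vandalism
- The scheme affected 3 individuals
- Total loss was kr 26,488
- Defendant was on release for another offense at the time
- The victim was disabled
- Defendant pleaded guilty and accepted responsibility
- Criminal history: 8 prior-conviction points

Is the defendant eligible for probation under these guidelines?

Base offense level for vandalism: 11.
§1 applies (level before this adjustment is 11 < 20, so +1): 11 + 1 = 12.
§2 applies: 12 − 1 = 11.
§3 does not apply.
§4 applies: 11 + 3 = 14.
§5 does not apply.
§6 applies: 14 + 2 = 16.
Final offense level: 16.
Criminal history: 8 prior points → Category 2 (8-10).
Level 16 falls in the 4-16 band.
Grid: Level 4-16 × Category 2 = 17-24 months.
Probation check: level 16 ≤ 17 and category 2 ≤ 3 → eligible.

Yes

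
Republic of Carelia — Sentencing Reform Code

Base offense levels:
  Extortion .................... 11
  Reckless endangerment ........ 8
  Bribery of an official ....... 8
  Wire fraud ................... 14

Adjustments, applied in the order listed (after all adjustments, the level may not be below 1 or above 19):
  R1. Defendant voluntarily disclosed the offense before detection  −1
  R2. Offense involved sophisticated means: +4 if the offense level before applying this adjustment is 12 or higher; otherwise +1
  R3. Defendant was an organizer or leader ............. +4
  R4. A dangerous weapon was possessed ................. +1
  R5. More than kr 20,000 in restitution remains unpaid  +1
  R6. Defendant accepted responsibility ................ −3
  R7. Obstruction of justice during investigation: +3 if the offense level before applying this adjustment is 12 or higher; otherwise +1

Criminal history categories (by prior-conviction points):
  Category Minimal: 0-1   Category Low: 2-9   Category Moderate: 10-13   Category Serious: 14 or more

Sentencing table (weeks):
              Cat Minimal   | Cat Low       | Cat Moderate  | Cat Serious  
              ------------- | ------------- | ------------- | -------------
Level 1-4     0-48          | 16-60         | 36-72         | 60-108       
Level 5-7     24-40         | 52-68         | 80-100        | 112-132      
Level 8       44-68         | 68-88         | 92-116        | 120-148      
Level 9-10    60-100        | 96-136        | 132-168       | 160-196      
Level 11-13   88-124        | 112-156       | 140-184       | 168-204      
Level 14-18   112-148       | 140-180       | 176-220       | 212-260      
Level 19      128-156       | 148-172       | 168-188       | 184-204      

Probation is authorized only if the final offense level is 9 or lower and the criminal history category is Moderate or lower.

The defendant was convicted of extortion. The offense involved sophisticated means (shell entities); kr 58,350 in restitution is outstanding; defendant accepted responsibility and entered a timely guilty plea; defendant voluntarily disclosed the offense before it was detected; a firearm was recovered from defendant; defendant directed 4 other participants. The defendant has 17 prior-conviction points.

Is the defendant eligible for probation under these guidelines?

No

Base offense level for extortion: 11.
R1 applies: 11 − 1 = 10.
R2 applies (level before this adjustment is 10 < 12, so +1): 10 + 1 = 11.
R3 applies: 11 + 4 = 15.
R4 applies: 15 + 1 = 16.
R5 applies: 16 + 1 = 17.
R6 applies: 17 − 3 = 14.
R7 does not apply.
Final offense level: 14.
Criminal history: 17 prior points → Category Serious (14+).
Level 14 falls in the 14-18 band.
Grid: Level 14-18 × Category Serious = 212-260 weeks.
Probation check: level 14 > 9 and category Serious > Moderate → not eligible.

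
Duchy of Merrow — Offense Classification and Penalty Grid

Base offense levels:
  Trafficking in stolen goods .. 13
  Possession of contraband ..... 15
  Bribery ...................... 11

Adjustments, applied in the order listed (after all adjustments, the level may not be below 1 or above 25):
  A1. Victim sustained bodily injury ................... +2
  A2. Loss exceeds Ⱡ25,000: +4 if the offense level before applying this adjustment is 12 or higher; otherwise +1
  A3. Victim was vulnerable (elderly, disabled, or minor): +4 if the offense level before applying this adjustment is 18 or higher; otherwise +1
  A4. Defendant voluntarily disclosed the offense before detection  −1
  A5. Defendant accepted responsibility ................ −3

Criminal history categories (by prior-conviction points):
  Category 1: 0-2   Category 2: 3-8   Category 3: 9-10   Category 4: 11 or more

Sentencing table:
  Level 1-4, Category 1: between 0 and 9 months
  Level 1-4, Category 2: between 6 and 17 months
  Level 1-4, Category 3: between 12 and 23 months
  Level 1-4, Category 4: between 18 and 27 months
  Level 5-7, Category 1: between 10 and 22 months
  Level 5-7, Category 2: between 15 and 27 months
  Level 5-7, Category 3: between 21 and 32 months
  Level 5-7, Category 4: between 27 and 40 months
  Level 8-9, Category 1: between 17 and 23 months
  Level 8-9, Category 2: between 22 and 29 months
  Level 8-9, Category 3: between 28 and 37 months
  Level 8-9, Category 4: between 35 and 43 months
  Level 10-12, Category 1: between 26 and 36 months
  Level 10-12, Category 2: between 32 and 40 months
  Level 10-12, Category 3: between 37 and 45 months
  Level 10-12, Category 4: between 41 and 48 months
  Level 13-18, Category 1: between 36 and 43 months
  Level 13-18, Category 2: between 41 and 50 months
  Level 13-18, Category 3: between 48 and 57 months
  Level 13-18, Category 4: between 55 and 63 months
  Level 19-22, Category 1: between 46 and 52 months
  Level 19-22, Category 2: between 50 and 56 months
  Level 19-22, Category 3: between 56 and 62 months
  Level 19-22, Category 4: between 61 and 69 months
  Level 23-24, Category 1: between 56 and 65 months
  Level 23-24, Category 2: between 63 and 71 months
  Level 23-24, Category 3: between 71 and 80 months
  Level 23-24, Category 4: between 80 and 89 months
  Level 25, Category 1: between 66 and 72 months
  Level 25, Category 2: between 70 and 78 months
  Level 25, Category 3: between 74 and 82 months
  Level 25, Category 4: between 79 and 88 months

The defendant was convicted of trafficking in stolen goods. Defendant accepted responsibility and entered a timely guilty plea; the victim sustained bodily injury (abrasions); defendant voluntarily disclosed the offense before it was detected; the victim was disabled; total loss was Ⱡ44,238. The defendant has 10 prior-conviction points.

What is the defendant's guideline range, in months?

Base offense level for trafficking in stolen goods: 13.
A1 applies: 13 + 2 = 15.
A2 applies (level before this adjustment is 15 ≥ 12, so +4): 15 + 4 = 19.
A3 applies (level before this adjustment is 19 ≥ 18, so +4): 19 + 4 = 23.
A4 applies: 23 − 1 = 22.
A5 applies: 22 − 3 = 19.
Final offense level: 19.
Criminal history: 10 prior points → Category 3 (9-10).
Level 19 falls in the 19-22 band.
Grid: Level 19-22 × Category 3 = 56-62 months.

56-62 months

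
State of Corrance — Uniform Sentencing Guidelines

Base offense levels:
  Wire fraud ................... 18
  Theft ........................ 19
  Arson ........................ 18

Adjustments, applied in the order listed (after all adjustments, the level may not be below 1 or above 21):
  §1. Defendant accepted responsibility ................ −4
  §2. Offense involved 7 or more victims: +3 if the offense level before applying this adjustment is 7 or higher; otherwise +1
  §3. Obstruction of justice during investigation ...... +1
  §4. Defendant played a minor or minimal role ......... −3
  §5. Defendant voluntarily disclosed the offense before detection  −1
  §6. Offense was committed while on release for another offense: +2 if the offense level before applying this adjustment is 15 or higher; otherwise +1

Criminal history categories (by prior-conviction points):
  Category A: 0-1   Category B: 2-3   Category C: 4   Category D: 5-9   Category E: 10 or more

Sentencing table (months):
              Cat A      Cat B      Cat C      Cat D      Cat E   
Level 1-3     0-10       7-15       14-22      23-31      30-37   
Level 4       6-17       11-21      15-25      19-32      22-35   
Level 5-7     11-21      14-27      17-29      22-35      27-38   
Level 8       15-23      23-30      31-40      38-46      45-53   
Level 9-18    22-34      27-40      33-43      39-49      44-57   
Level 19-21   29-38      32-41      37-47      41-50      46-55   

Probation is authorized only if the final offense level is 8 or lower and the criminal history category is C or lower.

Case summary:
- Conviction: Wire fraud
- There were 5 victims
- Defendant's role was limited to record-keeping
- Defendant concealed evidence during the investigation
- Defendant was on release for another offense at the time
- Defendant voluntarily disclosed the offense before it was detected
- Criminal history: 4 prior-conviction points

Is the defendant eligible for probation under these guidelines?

No

Base offense level for wire fraud: 18.
§1 does not apply.
§3 applies: 18 + 1 = 19.
§4 applies: 19 − 3 = 16.
§5 applies: 16 − 1 = 15.
§6 applies (level before this adjustment is 15 ≥ 15, so +2): 15 + 2 = 17.
Final offense level: 17.
Criminal history: 4 prior points → Category C (4).
Level 17 falls in the 9-18 band.
Grid: Level 9-18 × Category C = 33-43 months.
Probation check: level 17 > 8 and category C ≤ C → not eligible.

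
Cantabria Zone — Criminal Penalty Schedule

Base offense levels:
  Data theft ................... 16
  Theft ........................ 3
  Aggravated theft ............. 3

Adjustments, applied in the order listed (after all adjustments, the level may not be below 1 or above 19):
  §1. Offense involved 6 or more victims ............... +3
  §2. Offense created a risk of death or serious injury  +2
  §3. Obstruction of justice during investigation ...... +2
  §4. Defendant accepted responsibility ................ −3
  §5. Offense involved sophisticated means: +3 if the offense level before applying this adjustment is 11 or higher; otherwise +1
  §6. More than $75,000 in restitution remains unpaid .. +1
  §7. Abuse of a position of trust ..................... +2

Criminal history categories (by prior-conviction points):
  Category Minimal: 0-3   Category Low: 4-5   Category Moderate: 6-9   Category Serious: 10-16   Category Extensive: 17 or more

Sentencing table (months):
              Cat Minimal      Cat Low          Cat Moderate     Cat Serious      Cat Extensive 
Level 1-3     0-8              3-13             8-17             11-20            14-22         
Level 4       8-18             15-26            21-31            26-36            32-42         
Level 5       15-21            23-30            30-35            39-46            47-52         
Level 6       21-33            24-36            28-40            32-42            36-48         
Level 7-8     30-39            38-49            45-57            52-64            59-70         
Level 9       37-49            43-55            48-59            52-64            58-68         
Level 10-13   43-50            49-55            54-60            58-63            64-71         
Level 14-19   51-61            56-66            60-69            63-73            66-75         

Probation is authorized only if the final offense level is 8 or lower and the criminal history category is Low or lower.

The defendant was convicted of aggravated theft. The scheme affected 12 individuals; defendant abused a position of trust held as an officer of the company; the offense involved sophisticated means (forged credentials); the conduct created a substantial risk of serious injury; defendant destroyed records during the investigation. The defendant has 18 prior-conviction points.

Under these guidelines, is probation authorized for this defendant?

No

Base offense level for aggravated theft: 3.
§1 applies: 3 + 3 = 6.
§2 applies: 6 + 2 = 8.
§3 applies: 8 + 2 = 10.
§4 does not apply.
§5 applies (level before this adjustment is 10 < 11, so +1): 10 + 1 = 11.
§6 does not apply.
§7 applies: 11 + 2 = 13.
Final offense level: 13.
Criminal history: 18 prior points → Category Extensive (17+).
Level 13 falls in the 10-13 band.
Grid: Level 10-13 × Category Extensive = 64-71 months.
Probation check: level 13 > 8 and category Extensive > Low → not eligible.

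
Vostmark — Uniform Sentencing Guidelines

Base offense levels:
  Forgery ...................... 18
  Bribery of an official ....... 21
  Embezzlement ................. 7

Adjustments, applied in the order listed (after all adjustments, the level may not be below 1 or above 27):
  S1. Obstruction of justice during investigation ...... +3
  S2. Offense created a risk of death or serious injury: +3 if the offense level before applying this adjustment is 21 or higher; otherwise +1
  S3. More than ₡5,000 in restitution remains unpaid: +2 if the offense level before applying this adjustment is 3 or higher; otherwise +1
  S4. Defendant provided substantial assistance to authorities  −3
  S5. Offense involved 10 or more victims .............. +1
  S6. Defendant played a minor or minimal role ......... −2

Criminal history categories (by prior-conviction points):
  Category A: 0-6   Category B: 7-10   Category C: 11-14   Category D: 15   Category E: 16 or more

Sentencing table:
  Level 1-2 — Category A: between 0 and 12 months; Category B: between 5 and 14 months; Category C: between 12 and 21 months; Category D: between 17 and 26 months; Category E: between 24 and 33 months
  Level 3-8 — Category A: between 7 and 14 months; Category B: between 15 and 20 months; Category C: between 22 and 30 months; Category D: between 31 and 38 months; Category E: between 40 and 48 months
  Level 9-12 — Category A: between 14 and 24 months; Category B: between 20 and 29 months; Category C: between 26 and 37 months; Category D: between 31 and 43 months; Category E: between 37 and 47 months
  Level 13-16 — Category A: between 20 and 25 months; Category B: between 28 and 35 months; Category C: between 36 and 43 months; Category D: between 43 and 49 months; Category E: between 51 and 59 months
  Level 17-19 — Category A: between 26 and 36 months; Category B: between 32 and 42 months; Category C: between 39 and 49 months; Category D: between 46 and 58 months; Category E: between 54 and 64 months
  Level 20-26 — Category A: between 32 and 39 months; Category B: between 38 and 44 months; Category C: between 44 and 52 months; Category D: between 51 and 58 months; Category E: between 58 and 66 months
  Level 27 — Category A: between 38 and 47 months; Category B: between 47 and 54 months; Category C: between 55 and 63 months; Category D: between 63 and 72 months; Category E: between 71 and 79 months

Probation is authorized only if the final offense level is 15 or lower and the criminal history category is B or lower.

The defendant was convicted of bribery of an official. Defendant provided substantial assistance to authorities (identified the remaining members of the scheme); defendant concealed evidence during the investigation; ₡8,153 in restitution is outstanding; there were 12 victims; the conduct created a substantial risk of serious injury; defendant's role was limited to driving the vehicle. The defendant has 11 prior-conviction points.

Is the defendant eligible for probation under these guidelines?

No

Base offense level for bribery of an official: 21.
S1 applies: 21 + 3 = 24.
S2 applies (level before this adjustment is 24 ≥ 21, so +3): 24 + 3 = 27.
S3 applies (level before this adjustment is 27 ≥ 3, so +2): 27 + 2 = 29.
S4 applies: 29 − 3 = 26.
S5 applies: 26 + 1 = 27.
S6 applies: 27 − 2 = 25.
Final offense level: 25.
Criminal history: 11 prior points → Category C (11-14).
Level 25 falls in the 20-26 band.
Grid: Level 20-26 × Category C = 44-52 months.
Probation check: level 25 > 15 and category C > B → not eligible.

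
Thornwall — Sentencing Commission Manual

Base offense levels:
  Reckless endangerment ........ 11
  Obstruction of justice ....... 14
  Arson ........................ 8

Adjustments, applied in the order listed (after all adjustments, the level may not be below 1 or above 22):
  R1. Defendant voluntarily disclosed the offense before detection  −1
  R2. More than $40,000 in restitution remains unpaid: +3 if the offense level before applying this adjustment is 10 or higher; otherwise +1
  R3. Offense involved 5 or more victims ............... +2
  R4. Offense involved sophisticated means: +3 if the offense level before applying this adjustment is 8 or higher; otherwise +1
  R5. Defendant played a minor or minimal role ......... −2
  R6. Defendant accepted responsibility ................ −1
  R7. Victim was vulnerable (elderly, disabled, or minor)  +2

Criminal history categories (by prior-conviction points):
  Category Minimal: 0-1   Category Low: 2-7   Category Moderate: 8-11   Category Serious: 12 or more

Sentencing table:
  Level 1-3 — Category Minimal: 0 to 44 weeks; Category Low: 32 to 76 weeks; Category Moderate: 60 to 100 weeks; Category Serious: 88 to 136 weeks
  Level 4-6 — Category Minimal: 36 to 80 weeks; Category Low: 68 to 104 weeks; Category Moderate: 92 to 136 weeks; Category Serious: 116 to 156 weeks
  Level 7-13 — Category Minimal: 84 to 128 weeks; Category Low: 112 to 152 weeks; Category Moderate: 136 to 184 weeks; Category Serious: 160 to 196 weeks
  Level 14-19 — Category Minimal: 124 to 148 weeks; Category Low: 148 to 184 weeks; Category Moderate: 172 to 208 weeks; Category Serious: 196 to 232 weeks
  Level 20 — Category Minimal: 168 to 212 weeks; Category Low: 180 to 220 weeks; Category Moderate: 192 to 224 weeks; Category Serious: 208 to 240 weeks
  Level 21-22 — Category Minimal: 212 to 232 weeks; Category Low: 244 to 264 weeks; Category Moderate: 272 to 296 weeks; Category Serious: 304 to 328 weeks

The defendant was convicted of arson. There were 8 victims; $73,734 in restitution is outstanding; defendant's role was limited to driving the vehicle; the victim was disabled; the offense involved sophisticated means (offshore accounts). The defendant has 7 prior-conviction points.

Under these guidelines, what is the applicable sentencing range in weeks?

Base offense level for arson: 8.
R1 does not apply.
R2 applies (level before this adjustment is 8 < 10, so +1): 8 + 1 = 9.
R3 applies: 9 + 2 = 11.
R4 applies (level before this adjustment is 11 ≥ 8, so +3): 11 + 3 = 14.
R5 applies: 14 − 2 = 12.
R7 applies: 12 + 2 = 14.
Final offense level: 14.
Criminal history: 7 prior points → Category Low (2-7).
Level 14 falls in the 14-19 band.
Grid: Level 14-19 × Category Low = 148-184 weeks.

148-184 weeks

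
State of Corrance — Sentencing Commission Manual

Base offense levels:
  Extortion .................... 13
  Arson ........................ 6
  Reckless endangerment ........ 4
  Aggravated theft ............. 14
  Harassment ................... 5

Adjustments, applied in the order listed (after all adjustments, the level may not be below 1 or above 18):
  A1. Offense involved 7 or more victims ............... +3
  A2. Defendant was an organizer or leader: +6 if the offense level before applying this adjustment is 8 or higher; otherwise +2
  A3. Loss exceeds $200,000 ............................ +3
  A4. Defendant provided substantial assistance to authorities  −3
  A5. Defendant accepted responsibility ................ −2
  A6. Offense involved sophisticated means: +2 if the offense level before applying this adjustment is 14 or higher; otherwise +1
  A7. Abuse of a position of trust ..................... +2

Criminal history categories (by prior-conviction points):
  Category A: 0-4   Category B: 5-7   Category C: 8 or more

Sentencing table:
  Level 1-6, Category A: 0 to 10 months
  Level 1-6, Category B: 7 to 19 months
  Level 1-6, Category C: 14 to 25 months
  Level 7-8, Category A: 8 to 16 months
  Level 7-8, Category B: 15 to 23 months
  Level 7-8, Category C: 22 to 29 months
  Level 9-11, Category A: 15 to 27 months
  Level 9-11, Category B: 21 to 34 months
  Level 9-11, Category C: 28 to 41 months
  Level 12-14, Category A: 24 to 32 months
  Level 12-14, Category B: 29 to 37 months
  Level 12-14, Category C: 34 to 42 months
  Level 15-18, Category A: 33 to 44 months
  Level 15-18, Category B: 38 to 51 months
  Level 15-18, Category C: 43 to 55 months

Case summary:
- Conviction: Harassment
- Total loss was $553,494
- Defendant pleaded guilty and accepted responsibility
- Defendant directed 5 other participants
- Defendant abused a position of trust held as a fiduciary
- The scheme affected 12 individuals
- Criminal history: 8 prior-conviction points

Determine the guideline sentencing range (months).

Base offense level for harassment: 5.
A1 applies: 5 + 3 = 8.
A2 applies (level before this adjustment is 8 ≥ 8, so +6): 8 + 6 = 14.
A3 applies: 14 + 3 = 17.
A4 does not apply.
A5 applies: 17 − 2 = 15.
A6 does not apply.
A7 applies: 15 + 2 = 17.
Final offense level: 17.
Criminal history: 8 prior points → Category C (8+).
Level 17 falls in the 15-18 band.
Grid: Level 15-18 × Category C = 43-55 months.

43-55 months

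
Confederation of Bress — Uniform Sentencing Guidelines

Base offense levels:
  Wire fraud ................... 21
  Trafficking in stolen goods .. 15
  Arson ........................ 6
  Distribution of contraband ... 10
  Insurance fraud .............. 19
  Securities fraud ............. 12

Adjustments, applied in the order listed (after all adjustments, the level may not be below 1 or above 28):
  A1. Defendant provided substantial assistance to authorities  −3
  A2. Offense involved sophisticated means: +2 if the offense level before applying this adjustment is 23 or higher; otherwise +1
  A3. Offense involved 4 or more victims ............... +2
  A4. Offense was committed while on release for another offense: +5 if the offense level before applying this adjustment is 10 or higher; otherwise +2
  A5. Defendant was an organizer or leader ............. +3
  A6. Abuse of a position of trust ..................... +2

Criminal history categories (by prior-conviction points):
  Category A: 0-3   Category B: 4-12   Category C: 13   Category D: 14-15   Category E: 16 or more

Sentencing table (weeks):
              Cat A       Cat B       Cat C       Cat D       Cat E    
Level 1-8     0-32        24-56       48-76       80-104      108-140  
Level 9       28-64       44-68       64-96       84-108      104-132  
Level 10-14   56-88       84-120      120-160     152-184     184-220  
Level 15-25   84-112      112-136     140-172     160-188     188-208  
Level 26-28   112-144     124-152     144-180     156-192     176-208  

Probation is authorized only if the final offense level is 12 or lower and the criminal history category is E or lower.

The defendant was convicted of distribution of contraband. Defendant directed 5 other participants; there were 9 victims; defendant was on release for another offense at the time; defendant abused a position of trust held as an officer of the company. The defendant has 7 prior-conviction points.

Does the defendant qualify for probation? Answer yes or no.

Base offense level for distribution of contraband: 10.
A1 does not apply.
A3 applies: 10 + 2 = 12.
A4 applies (level before this adjustment is 12 ≥ 10, so +5): 12 + 5 = 17.
A5 applies: 17 + 3 = 20.
A6 applies: 20 + 2 = 22.
Final offense level: 22.
Criminal history: 7 prior points → Category B (4-12).
Level 22 falls in the 15-25 band.
Grid: Level 15-25 × Category B = 112-136 weeks.
Probation check: level 22 > 12 and category B ≤ E → not eligible.

No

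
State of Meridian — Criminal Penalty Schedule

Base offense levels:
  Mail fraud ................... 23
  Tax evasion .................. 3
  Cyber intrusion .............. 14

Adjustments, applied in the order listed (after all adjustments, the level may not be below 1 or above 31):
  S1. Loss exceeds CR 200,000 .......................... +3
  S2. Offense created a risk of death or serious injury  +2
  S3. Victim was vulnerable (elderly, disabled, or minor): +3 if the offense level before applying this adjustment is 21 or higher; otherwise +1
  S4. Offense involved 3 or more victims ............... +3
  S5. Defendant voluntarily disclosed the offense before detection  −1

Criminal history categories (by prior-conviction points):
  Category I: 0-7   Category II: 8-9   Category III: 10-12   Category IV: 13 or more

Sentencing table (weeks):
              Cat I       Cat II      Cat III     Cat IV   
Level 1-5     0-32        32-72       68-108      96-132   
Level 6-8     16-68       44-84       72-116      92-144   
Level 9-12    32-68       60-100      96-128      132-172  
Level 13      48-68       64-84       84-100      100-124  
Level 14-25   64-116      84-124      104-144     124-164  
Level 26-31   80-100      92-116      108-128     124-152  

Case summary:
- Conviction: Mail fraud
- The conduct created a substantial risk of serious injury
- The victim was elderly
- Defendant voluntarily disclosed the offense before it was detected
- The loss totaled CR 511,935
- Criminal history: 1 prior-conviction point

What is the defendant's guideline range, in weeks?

Base offense level for mail fraud: 23.
S1 applies: 23 + 3 = 26.
S2 applies: 26 + 2 = 28.
S3 applies (level before this adjustment is 28 ≥ 21, so +3): 28 + 3 = 31.
S5 applies: 31 − 1 = 30.
Final offense level: 30.
Criminal history: 1 prior point → Category I (0-7).
Level 30 falls in the 26-31 band.
Grid: Level 26-31 × Category I = 80-100 weeks.

80-100 weeks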